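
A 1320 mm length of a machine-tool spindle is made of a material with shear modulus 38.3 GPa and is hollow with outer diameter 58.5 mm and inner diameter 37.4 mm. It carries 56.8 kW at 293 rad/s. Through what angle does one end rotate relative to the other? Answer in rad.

0.00698 rad

ω = 293 rad/s, so T = P/ω = 56.8×10³ / 293.0 = 193.9 N·m.
J = π(d_o⁴ − d_i⁴)/32 = π(0.0585⁴ − 0.0374⁴)/32 = 9.577×10^-7 m⁴.
θ = T·L/(G·J) = 193.9 × 1.32 / (38.3×10⁹ × 9.577×10^-7) = 6.976×10^-3 rad.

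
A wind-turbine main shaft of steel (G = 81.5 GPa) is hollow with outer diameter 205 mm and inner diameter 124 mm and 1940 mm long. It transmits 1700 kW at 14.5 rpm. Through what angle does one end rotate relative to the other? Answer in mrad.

ω = 2π·14.5/60 = 1.518 rad/s, so T = P/ω = 1700×10³ / 1.518 = 1.120e6 N·m.
J = π(d_o⁴ − d_i⁴)/32 = π(0.205⁴ − 0.124⁴)/32 = 1.502×10^-4 m⁴.
θ = T·L/(G·J) = 1.120e6 × 1.94 / (81.5×10⁹ × 1.502×10^-4) = 0.1775 rad.

177 mrad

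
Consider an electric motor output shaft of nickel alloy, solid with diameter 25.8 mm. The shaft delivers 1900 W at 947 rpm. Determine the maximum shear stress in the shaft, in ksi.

0.824 ksi

ω = 2π·947/60 = 99.17 rad/s, so T = P/ω = 1900 / 99.17 = 19.16 N·m.
J = πd⁴/32 = π(0.0258)⁴/32 = 4.350×10^-8 m⁴.
τ_max = T·r/J = 19.16 × 0.0129 / 4.350×10^-8 = 5.682×10^6 Pa.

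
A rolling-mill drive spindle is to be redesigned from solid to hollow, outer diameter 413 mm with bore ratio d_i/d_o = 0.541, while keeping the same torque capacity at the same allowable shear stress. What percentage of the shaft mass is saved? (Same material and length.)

Equal τ_max and T ⇒ the solid shaft needs d_s³ = d_o³(1−k⁴), so d_s = 413·(1−0.541⁴)^(1/3) = 400.9 mm.
Area ratio A_h/A_s = d_o²(1−k²)/d_s² = (1−k²)/(1−k⁴)^(2/3) = 0.7508.
Mass saving = 1 − 0.7508 = 24.9 %.

24.9 %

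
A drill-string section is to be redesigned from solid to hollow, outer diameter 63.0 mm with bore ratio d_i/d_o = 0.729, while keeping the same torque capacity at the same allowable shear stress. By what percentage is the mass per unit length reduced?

Equal τ_max and T ⇒ the solid shaft needs d_s³ = d_o³(1−k⁴), so d_s = 63.0·(1−0.729⁴)^(1/3) = 56.40 mm.
Area ratio A_h/A_s = d_o²(1−k²)/d_s² = (1−k²)/(1−k⁴)^(2/3) = 0.5846.
Mass saving = 1 − 0.5846 = 41.5 %.

41.5 %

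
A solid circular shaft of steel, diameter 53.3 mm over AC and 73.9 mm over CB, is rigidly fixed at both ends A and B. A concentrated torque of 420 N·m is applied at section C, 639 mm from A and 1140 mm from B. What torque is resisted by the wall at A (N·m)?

Compatibility: T_A·a/J_AC = T_B·b/J_CB with T_A + T_B = T₀.
J_AC = 7.92×10^-7 m⁴, J_CB = 2.93×10^-6 m⁴, so T_A = T₀·(J_AC/a)/((J_AC/a)+(J_CB/b)) = 136.7 N·m, T_B = 283.3 N·m.

137 N·m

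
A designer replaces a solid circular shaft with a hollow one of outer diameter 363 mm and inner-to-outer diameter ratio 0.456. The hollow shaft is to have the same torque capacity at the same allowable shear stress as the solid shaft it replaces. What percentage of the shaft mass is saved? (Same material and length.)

Equal τ_max and T ⇒ the solid shaft needs d_s³ = d_o³(1−k⁴), so d_s = 363·(1−0.456⁴)^(1/3) = 357.7 mm.
Area ratio A_h/A_s = d_o²(1−k²)/d_s² = (1−k²)/(1−k⁴)^(2/3) = 0.8158.
Mass saving = 1 − 0.8158 = 18.4 %.

18.4 %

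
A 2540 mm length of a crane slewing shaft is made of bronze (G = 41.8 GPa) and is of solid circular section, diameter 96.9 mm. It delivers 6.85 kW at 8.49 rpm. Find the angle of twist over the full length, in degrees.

ω = 2π·8.49/60 = 0.8891 rad/s, so T = P/ω = 6.85×10³ / 0.8891 = 7705 N·m.
J = πd⁴/32 = π(0.0969)⁴/32 = 8.656×10^-6 m⁴.
θ = T·L/(G·J) = 7705 × 2.54 / (41.8×10⁹ × 8.656×10^-6) = 0.05409 rad.

3.10°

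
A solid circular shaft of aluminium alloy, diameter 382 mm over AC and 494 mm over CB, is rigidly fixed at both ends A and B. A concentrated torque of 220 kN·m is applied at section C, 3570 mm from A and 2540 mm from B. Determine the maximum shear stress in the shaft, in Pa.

Compatibility: T_A·a/J_AC = T_B·b/J_CB with T_A + T_B = T₀.
J_AC = 2.09×10^-3 m⁴, J_CB = 5.85×10^-3 m⁴, so T_A = T₀·(J_AC/a)/((J_AC/a)+(J_CB/b)) = 44620 N·m, T_B = 175400 N·m.
τ in each portion: τ_AC = 4.08×10^6 Pa, τ_CB = 7.41×10^6 Pa; maximum is in CB.
τ_max = T_CB·r/J = 175400·0.247/5.85×10^-3 = 7.409×10^6 Pa.

7.41e6 Pa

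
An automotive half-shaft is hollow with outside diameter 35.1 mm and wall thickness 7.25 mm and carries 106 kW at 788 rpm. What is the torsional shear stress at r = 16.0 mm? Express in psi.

ω = 2π·788/60 = 82.52 rad/s, so T = P/ω = 106×10³ / 82.52 = 1285 N·m.
J = π(d_o⁴ − d_i⁴)/32 = π(0.0351⁴ − 0.0206⁴)/32 = 1.313×10^-7 m⁴.
Shear stress varies linearly with radius: τ = T·r/J = 1285 × 0.0160 / 1.313×10^-7 = 1.565×10^8 Pa.

22700 psi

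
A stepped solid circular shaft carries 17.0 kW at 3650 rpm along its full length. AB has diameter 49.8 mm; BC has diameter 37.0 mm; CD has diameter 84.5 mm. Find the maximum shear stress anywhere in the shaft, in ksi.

ω = 2π·3650/60 = 382.2 rad/s, so T = P/ω = 17.0×10³ / 382.2 = 44.48 N·m.
Under the same torque, τ_max = 16T/(πd³) is largest where d is smallest — segment BC (d = 37.0 mm).
τ_max = 16·44.48/(π·(0.0370)³) = 4.472×10^6 Pa.

0.649 ksi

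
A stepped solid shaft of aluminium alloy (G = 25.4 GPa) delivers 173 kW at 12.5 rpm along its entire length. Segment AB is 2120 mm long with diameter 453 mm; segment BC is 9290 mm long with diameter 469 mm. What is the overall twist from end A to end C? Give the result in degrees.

ω = 2π·12.5/60 = 1.309 rad/s, so T = P/ω = 173×10³ / 1.309 = 132200 N·m.
J_AB = π(0.453)⁴/32 = 4.13×10^-3 m⁴; J_BC = π(0.469)⁴/32 = 4.75×10^-3 m⁴.
θ = (T/G)·Σ L_i/J_i = (132200/25.4×10⁹)·(2.12/4.13×10^-3 + 9.29/4.75×10^-3) = 0.01284 rad.

0.736°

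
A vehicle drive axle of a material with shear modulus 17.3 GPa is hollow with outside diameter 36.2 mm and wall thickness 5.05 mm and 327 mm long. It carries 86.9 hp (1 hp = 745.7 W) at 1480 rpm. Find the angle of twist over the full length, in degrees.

ω = 2π·1480/60 = 155.0 rad/s, so T = P/ω = 86.9×745.7 / 155.0 = 418.1 N·m.
J = π(d_o⁴ − d_i⁴)/32 = π(0.0362⁴ − 0.0261⁴)/32 = 1.230×10^-7 m⁴.
θ = T·L/(G·J) = 418.1 × 0.327 / (17.3×10⁹ × 1.230×10^-7) = 0.06424 rad.

3.68°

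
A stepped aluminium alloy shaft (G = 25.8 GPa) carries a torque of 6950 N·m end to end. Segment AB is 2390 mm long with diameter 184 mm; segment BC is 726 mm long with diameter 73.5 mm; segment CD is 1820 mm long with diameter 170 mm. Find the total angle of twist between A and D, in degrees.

J_AB = π(0.184)⁴/32 = 1.13×10^-4 m⁴; J_BC = π(0.0735)⁴/32 = 2.87×10^-6 m⁴; J_CD = π(0.170)⁴/32 = 8.20×10^-5 m⁴.
θ = (T/G)·Σ L_i/J_i = (6950/25.8×10⁹)·(2.39/1.13×10^-4 + 0.726/2.87×10^-6 + 1.82/8.20×10^-5) = 0.07996 rad.

4.58°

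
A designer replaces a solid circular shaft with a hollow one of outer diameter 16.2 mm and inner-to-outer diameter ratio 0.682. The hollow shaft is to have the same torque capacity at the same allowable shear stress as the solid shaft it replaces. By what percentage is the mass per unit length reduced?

37.1 %

Equal τ_max and T ⇒ the solid shaft needs d_s³ = d_o³(1−k⁴), so d_s = 16.2·(1−0.682⁴)^(1/3) = 14.94 mm.
Area ratio A_h/A_s = d_o²(1−k²)/d_s² = (1−k²)/(1−k⁴)^(2/3) = 0.6293.
Mass saving = 1 − 0.6293 = 37.1 %.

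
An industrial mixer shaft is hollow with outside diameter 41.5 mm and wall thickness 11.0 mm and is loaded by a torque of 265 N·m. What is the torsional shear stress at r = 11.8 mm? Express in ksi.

1.64 ksi

J = π(d_o⁴ − d_i⁴)/32 = π(0.0415⁴ − 0.0195⁴)/32 = 2.770×10^-7 m⁴.
Shear stress varies linearly with radius: τ = T·r/J = 265.0 × 0.0118 / 2.770×10^-7 = 1.129×10^7 Pa.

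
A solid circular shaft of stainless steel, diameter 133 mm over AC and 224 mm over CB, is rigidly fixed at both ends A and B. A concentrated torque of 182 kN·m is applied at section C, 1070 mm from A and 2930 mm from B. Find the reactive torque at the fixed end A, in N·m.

46200 N·m

Compatibility: T_A·a/J_AC = T_B·b/J_CB with T_A + T_B = T₀.
J_AC = 3.07×10^-5 m⁴, J_CB = 2.47×10^-4 m⁴, so T_A = T₀·(J_AC/a)/((J_AC/a)+(J_CB/b)) = 46210 N·m, T_B = 135800 N·m.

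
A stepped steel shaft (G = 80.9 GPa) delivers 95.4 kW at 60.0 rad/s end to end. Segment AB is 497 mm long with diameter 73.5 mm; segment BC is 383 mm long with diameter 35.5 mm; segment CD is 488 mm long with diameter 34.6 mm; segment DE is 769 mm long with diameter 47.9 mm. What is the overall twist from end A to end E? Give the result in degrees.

ω = 60.0 rad/s, so T = P/ω = 95.4×10³ / 60.00 = 1590 N·m.
J_AB = π(0.0735)⁴/32 = 2.87×10^-6 m⁴; J_BC = π(0.0355)⁴/32 = 1.56×10^-7 m⁴; J_CD = π(0.0346)⁴/32 = 1.41×10^-7 m⁴; J_DE = π(0.0479)⁴/32 = 5.17×10^-7 m⁴.
θ = (T/G)·Σ L_i/J_i = (1590/80.9×10⁹)·(0.497/2.87×10^-6 + 0.383/1.56×10^-7 + 0.488/1.41×10^-7 + 0.769/5.17×10^-7) = 0.1491 rad.

8.54°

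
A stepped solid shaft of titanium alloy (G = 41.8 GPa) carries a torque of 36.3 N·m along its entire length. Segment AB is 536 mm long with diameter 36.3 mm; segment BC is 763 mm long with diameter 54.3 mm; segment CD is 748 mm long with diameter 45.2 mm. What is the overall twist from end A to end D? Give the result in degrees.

0.292°

J_AB = π(0.0363)⁴/32 = 1.70×10^-7 m⁴; J_BC = π(0.0543)⁴/32 = 8.53×10^-7 m⁴; J_CD = π(0.0452)⁴/32 = 4.10×10^-7 m⁴.
θ = (T/G)·Σ L_i/J_i = (36.30/41.8×10⁹)·(0.536/1.70×10^-7 + 0.763/8.53×10^-7 + 0.748/4.10×10^-7) = 5.092×10^-3 rad.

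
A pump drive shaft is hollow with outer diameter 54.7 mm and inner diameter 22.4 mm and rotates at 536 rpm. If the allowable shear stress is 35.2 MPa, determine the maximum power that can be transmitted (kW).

J = π(d_o⁴ − d_i⁴)/32 = π(0.0547⁴ − 0.0224⁴)/32 = 8.542×10^-7 m⁴.
T_max = τ_allow·J/r = 3.52×10^7 × 8.542×10^-7 / 0.0274 = 1099 N·m.
ω = 2π·536/60 = 56.13 rad/s, so P_max = T_max·ω = 6.171×10^4 W.

61.7 kW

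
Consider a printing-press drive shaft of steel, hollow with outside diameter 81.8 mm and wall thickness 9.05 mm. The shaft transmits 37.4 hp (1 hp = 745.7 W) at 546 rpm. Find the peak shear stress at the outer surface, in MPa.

ω = 2π·546/60 = 57.18 rad/s, so T = P/ω = 37.4×745.7 / 57.18 = 487.8 N·m.
J = π(d_o⁴ − d_i⁴)/32 = π(0.0818⁴ − 0.0637⁴)/32 = 2.779×10^-6 m⁴.
τ_max = T·r/J = 487.8 × 0.0409 / 2.779×10^-6 = 7.178×10^6 Pa.

7.18 MPa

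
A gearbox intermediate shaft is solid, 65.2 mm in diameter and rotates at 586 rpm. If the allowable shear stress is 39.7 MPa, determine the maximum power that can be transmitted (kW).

133 kW

J = πd⁴/32 = π(0.0652)⁴/32 = 1.774×10^-6 m⁴.
T_max = τ_allow·J/r = 3.97×10^7 × 1.774×10^-6 / 0.0326 = 2161 N·m.
ω = 2π·586/60 = 61.37 rad/s, so P_max = T_max·ω = 1.326×10^5 W.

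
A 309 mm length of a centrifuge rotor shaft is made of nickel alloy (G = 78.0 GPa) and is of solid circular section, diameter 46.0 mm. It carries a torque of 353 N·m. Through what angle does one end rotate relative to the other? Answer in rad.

J = πd⁴/32 = π(0.0460)⁴/32 = 4.396×10^-7 m⁴.
θ = T·L/(G·J) = 353.0 × 0.309 / (78.0×10⁹ × 4.396×10^-7) = 3.181×10^-3 rad.

0.00318 rad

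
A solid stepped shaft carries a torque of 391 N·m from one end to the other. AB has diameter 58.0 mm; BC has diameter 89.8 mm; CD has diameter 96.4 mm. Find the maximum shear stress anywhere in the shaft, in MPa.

10.2 MPa

Under the same torque, τ_max = 16T/(πd³) is largest where d is smallest — segment AB (d = 58.0 mm).
τ_max = 16·391.0/(π·(0.0580)³) = 1.021×10^7 Pa.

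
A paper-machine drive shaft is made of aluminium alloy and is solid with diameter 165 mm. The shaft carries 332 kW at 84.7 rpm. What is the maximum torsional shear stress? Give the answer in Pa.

ω = 2π·84.7/60 = 8.870 rad/s, so T = P/ω = 332×10³ / 8.870 = 37430 N·m.
J = πd⁴/32 = π(0.165)⁴/32 = 7.277×10^-5 m⁴.
τ_max = T·r/J = 37430 × 0.0825 / 7.277×10^-5 = 4.244×10^7 Pa.

4.24e7 Pa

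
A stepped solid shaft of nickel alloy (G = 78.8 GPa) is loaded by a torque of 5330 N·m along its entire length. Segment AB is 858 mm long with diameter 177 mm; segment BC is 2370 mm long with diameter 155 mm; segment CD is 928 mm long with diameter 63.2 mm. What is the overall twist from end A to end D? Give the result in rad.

0.0435 rad

J_AB = π(0.177)⁴/32 = 9.64×10^-5 m⁴; J_BC = π(0.155)⁴/32 = 5.67×10^-5 m⁴; J_CD = π(0.0632)⁴/32 = 1.57×10^-6 m⁴.
θ = (T/G)·Σ L_i/J_i = (5330/78.8×10⁹)·(0.858/9.64×10^-5 + 2.37/5.67×10^-5 + 0.928/1.57×10^-6) = 0.04351 rad.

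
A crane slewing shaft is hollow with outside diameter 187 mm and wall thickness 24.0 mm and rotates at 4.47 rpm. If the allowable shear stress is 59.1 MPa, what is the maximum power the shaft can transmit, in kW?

24.7 kW

J = π(d_o⁴ − d_i⁴)/32 = π(0.187⁴ − 0.139⁴)/32 = 8.340×10^-5 m⁴.
T_max = τ_allow·J/r = 5.91×10^7 × 8.340×10^-5 / 0.0935 = 52720 N·m.
ω = 2π·4.47/60 = 0.4681 rad/s, so P_max = T_max·ω = 2.468×10^4 W.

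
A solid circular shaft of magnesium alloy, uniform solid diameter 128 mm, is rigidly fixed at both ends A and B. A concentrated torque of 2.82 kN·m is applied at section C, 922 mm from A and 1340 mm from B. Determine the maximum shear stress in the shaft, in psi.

588 psi

With uniform GJ and both ends fixed, compatibility θ_AC = θ_CB gives T_A·a = T_B·b, together with T_A + T_B = T₀.
T_A = T₀·b/(a+b) = 2820·1340/2262 = 1671 N·m; T_B = 1149 N·m.
τ in each portion: τ_AC = 4.06×10^6 Pa, τ_CB = 2.79×10^6 Pa; maximum is in AC.
τ_max = T_AC·r/J = 1671·0.0640/2.64×10^-5 = 4.057×10^6 Pa.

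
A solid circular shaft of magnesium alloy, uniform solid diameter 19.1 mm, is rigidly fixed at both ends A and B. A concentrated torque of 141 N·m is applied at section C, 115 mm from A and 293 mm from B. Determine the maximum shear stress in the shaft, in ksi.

10.7 ksi

With uniform GJ and both ends fixed, compatibility θ_AC = θ_CB gives T_A·a = T_B·b, together with T_A + T_B = T₀.
T_A = T₀·b/(a+b) = 141.0·293/408.0 = 101.3 N·m; T_B = 39.74 N·m.
τ in each portion: τ_AC = 7.40×10^7 Pa, τ_CB = 2.90×10^7 Pa; maximum is in AC.
τ_max = T_AC·r/J = 101.3·0.00955/1.31×10^-8 = 7.401×10^7 Pa.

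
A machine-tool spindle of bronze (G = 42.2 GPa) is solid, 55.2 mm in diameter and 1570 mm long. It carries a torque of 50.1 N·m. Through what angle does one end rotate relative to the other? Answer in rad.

J = πd⁴/32 = π(0.0552)⁴/32 = 9.115×10^-7 m⁴.
θ = T·L/(G·J) = 50.10 × 1.57 / (42.2×10⁹ × 9.115×10^-7) = 2.045×10^-3 rad.

0.00204 rad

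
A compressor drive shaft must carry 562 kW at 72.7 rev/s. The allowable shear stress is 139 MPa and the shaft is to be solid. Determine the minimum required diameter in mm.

35.6 mm

ω = 2π·72.7 = 456.8 rad/s, so T = P/ω = 562×10³ / 456.8 = 1230 N·m.
For a solid shaft τ_max = 16T/(πd³), so d = (16T/(π τ_allow))^(1/3) = (16·1230/(π·1.39×10^8))^(1/3) = 0.03559 m.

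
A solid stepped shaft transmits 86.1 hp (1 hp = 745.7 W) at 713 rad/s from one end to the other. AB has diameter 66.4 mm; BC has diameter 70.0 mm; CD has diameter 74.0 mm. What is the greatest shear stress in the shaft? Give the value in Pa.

ω = 713 rad/s, so T = P/ω = 86.1×745.7 / 713.0 = 90.05 N·m.
Under the same torque, τ_max = 16T/(πd³) is largest where d is smallest — segment AB (d = 66.4 mm).
τ_max = 16·90.05/(π·(0.0664)³) = 1.567×10^6 Pa.

1.57e6 Pa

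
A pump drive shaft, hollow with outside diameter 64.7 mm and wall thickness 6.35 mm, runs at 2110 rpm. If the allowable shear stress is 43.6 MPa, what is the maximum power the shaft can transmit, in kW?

J = π(d_o⁴ − d_i⁴)/32 = π(0.0647⁴ − 0.0520⁴)/32 = 1.003×10^-6 m⁴.
T_max = τ_allow·J/r = 4.36×10^7 × 1.003×10^-6 / 0.0324 = 1351 N·m.
ω = 2π·2110/60 = 221.0 rad/s, so P_max = T_max·ω = 2.986×10^5 W.

299 kW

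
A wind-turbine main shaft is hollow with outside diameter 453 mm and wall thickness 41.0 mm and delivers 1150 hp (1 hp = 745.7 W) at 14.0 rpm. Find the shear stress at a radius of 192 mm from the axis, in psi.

7160 psi

ω = 2π·14.0/60 = 1.466 rad/s, so T = P/ω = 1150×745.7 / 1.466 = 584900 N·m.
J = π(d_o⁴ − d_i⁴)/32 = π(0.453⁴ − 0.371⁴)/32 = 2.274×10^-3 m⁴.
Shear stress varies linearly with radius: τ = T·r/J = 584900 × 0.192 / 2.274×10^-3 = 4.938×10^7 Pa.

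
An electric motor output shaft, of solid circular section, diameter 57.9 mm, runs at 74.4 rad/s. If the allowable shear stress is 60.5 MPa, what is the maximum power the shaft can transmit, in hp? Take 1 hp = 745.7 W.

230 hp

J = πd⁴/32 = π(0.0579)⁴/32 = 1.103×10^-6 m⁴.
T_max = τ_allow·J/r = 6.05×10^7 × 1.103×10^-6 / 0.0290 = 2306 N·m.
ω = 74.4 rad/s, so P_max = T_max·ω = 1.716×10^5 W.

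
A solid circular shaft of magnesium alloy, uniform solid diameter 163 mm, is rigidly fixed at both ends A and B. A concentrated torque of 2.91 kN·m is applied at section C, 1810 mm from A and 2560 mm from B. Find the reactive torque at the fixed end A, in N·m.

1700 N·m

With uniform GJ and both ends fixed, compatibility θ_AC = θ_CB gives T_A·a = T_B·b, together with T_A + T_B = T₀.
T_A = T₀·b/(a+b) = 2910·2560/4370 = 1705 N·m; T_B = 1205 N·m.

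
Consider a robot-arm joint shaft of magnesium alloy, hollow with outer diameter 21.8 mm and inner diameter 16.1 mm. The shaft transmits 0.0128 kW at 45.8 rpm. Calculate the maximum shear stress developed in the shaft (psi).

271 psi

ω = 2π·45.8/60 = 4.796 rad/s, so T = P/ω = 0.0128×10³ / 4.796 = 2.669 N·m.
J = π(d_o⁴ − d_i⁴)/32 = π(0.0218⁴ − 0.0161⁴)/32 = 1.558×10^-8 m⁴.
τ_max = T·r/J = 2.669 × 0.0109 / 1.558×10^-8 = 1.868×10^6 Pa.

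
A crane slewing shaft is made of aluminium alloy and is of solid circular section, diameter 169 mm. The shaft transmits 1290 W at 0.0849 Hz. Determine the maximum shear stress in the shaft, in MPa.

ω = 2π·0.0849 = 0.5334 rad/s, so T = P/ω = 1290 / 0.5334 = 2418 N·m.
J = πd⁴/32 = π(0.169)⁴/32 = 8.008×10^-5 m⁴.
τ_max = T·r/J = 2418 × 0.0845 / 8.008×10^-5 = 2.552×10^6 Pa.

2.55 MPa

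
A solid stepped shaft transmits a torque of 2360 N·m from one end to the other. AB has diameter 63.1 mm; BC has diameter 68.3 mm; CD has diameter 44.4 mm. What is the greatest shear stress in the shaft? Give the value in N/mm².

Under the same torque, τ_max = 16T/(πd³) is largest where d is smallest — segment CD (d = 44.4 mm).
τ_max = 16·2360/(π·(0.0444)³) = 1.373×10^8 Pa.

137 N/mm²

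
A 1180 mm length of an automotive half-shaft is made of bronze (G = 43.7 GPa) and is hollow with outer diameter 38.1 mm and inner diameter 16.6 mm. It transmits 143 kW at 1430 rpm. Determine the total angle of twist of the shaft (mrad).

129 mrad

ω = 2π·1430/60 = 149.7 rad/s, so T = P/ω = 143×10³ / 149.7 = 954.9 N·m.
J = π(d_o⁴ − d_i⁴)/32 = π(0.0381⁴ − 0.0166⁴)/32 = 1.994×10^-7 m⁴.
θ = T·L/(G·J) = 954.9 × 1.18 / (43.7×10⁹ × 1.994×10^-7) = 0.1293 rad.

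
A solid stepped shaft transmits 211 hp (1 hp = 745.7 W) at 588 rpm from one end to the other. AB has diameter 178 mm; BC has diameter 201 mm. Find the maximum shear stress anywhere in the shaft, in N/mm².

2.31 N/mm²

ω = 2π·588/60 = 61.58 rad/s, so T = P/ω = 211×745.7 / 61.58 = 2555 N·m.
Under the same torque, τ_max = 16T/(πd³) is largest where d is smallest — segment AB (d = 178 mm).
τ_max = 16·2555/(π·(0.178)³) = 2.308×10^6 Pa.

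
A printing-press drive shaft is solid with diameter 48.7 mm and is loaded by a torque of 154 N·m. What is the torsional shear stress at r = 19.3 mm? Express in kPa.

5380 kPa

J = πd⁴/32 = π(0.0487)⁴/32 = 5.522×10^-7 m⁴.
Shear stress varies linearly with radius: τ = T·r/J = 154.0 × 0.0193 / 5.522×10^-7 = 5.382×10^6 Pa.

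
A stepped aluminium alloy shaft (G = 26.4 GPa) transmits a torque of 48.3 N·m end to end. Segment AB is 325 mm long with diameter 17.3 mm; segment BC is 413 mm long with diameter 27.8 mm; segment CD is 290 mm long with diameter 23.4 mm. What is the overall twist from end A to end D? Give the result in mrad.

J_AB = π(0.0173)⁴/32 = 8.79×10^-9 m⁴; J_BC = π(0.0278)⁴/32 = 5.86×10^-8 m⁴; J_CD = π(0.0234)⁴/32 = 2.94×10^-8 m⁴.
θ = (T/G)·Σ L_i/J_i = (48.30/26.4×10⁹)·(0.325/8.79×10^-9 + 0.413/5.86×10^-8 + 0.290/2.94×10^-8) = 0.09853 rad.

98.5 mrad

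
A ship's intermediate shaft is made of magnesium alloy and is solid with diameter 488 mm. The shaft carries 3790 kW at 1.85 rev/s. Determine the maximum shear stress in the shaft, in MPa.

ω = 2π·1.85 = 11.62 rad/s, so T = P/ω = 3790×10³ / 11.62 = 326100 N·m.
J = πd⁴/32 = π(0.488)⁴/32 = 5.568×10^-3 m⁴.
τ_max = T·r/J = 326100 × 0.244 / 5.568×10^-3 = 1.429×10^7 Pa.

14.3 MPa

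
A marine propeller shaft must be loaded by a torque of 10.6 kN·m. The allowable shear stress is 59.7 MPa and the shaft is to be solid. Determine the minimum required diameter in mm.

For a solid shaft τ_max = 16T/(πd³), so d = (16T/(π τ_allow))^(1/3) = (16·10600/(π·5.97×10^7))^(1/3) = 0.09670 m.

96.7 mm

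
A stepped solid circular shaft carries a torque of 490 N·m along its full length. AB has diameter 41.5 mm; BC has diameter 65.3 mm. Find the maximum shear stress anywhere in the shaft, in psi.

5060 psi

Under the same torque, τ_max = 16T/(πd³) is largest where d is smallest — segment AB (d = 41.5 mm).
τ_max = 16·490.0/(π·(0.0415)³) = 3.492×10^7 Pa.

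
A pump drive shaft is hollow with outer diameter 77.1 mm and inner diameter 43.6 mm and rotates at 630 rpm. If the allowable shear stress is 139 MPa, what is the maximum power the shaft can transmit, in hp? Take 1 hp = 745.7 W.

J = π(d_o⁴ − d_i⁴)/32 = π(0.0771⁴ − 0.0436⁴)/32 = 3.114×10^-6 m⁴.
T_max = τ_allow·J/r = 1.39×10^8 × 3.114×10^-6 / 0.0385 = 11230 N·m.
ω = 2π·630/60 = 65.97 rad/s, so P_max = T_max·ω = 7.408×10^5 W.

993 hp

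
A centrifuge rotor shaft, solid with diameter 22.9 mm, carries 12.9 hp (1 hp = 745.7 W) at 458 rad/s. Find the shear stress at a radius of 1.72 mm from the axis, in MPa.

ω = 458 rad/s, so T = P/ω = 12.9×745.7 / 458.0 = 21.00 N·m.
J = πd⁴/32 = π(0.0229)⁴/32 = 2.700×10^-8 m⁴.
Shear stress varies linearly with radius: τ = T·r/J = 21.00 × 0.00172 / 2.700×10^-8 = 1.338×10^6 Pa.

1.34 MPa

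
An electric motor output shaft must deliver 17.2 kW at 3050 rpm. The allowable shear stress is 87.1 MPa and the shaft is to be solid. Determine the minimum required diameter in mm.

ω = 2π·3050/60 = 319.4 rad/s, so T = P/ω = 17.2×10³ / 319.4 = 53.85 N·m.
For a solid shaft τ_max = 16T/(πd³), so d = (16T/(π τ_allow))^(1/3) = (16·53.85/(π·8.71×10^7))^(1/3) = 0.01466 m.

14.7 mm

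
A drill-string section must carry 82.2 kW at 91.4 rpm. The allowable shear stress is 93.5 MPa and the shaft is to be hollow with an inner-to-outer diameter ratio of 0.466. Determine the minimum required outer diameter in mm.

78.9 mm

ω = 2π·91.4/60 = 9.571 rad/s, so T = P/ω = 82.2×10³ / 9.571 = 8588 N·m.
For a hollow shaft with d_i/d_o = 0.466: τ_max = 16T/(π d_o³ (1−k⁴)), so d_o = [16T/(π τ_allow (1−k⁴))]^(1/3) = [16·8588/(π·9.35×10^7·0.9528)]^(1/3) = 0.07889 m.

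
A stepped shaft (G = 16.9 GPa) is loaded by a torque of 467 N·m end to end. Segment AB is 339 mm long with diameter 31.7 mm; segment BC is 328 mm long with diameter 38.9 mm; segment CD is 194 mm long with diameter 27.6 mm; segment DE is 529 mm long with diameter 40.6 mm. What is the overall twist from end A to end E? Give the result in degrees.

J_AB = π(0.0317)⁴/32 = 9.91×10^-8 m⁴; J_BC = π(0.0389)⁴/32 = 2.25×10^-7 m⁴; J_CD = π(0.0276)⁴/32 = 5.70×10^-8 m⁴; J_DE = π(0.0406)⁴/32 = 2.67×10^-7 m⁴.
θ = (T/G)·Σ L_i/J_i = (467.0/16.9×10⁹)·(0.339/9.91×10^-8 + 0.328/2.25×10^-7 + 0.194/5.70×10^-8 + 0.529/2.67×10^-7) = 0.2837 rad.

16.3°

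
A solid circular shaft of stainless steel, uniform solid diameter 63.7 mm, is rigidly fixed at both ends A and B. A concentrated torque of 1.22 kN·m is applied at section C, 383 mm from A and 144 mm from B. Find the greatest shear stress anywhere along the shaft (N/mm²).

17.5 N/mm²

With uniform GJ and both ends fixed, compatibility θ_AC = θ_CB gives T_A·a = T_B·b, together with T_A + T_B = T₀.
T_A = T₀·b/(a+b) = 1220·144/527.0 = 333.4 N·m; T_B = 886.6 N·m.
τ in each portion: τ_AC = 6.57×10^6 Pa, τ_CB = 1.75×10^7 Pa; maximum is in CB.
τ_max = T_CB·r/J = 886.6·0.0319/1.62×10^-6 = 1.747×10^7 Pa.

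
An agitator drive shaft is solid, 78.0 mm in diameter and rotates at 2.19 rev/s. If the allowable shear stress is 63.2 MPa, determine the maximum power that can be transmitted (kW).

81.0 kW

J = πd⁴/32 = π(0.0780)⁴/32 = 3.634×10^-6 m⁴.
T_max = τ_allow·J/r = 6.32×10^7 × 3.634×10^-6 / 0.0390 = 5889 N·m.
ω = 2π·2.19 = 13.76 rad/s, so P_max = T_max·ω = 8.103×10^4 W.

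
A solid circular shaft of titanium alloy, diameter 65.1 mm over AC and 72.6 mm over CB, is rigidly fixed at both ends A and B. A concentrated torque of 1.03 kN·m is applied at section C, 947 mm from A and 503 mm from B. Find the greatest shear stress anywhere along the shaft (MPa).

10.2 MPa

Compatibility: T_A·a/J_AC = T_B·b/J_CB with T_A + T_B = T₀.
J_AC = 1.76×10^-6 m⁴, J_CB = 2.73×10^-6 m⁴, so T_A = T₀·(J_AC/a)/((J_AC/a)+(J_CB/b)) = 263.3 N·m, T_B = 766.7 N·m.
τ in each portion: τ_AC = 4.86×10^6 Pa, τ_CB = 1.02×10^7 Pa; maximum is in CB.
τ_max = T_CB·r/J = 766.7·0.0363/2.73×10^-6 = 1.020×10^7 Pa.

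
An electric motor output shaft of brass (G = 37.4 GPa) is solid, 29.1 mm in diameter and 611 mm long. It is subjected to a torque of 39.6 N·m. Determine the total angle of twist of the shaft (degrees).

0.527°

J = πd⁴/32 = π(0.0291)⁴/32 = 7.040×10^-8 m⁴.
θ = T·L/(G·J) = 39.60 × 0.611 / (37.4×10⁹ × 7.040×10^-8) = 9.190×10^-3 rad.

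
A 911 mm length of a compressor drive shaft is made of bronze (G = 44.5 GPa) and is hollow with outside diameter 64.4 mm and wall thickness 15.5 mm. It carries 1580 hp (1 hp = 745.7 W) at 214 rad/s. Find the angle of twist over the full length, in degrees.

ω = 214 rad/s, so T = P/ω = 1580×745.7 / 214.0 = 5506 N·m.
J = π(d_o⁴ − d_i⁴)/32 = π(0.0644⁴ − 0.0334⁴)/32 = 1.566×10^-6 m⁴.
θ = T·L/(G·J) = 5506 × 0.911 / (44.5×10⁹ × 1.566×10^-6) = 0.07195 rad.

4.12°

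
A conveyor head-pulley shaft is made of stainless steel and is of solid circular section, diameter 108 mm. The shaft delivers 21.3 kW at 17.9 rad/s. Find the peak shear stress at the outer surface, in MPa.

ω = 17.9 rad/s, so T = P/ω = 21.3×10³ / 17.90 = 1190 N·m.
J = πd⁴/32 = π(0.108)⁴/32 = 1.336×10^-5 m⁴.
τ_max = T·r/J = 1190 × 0.0540 / 1.336×10^-5 = 4.811×10^6 Pa.

4.81 MPa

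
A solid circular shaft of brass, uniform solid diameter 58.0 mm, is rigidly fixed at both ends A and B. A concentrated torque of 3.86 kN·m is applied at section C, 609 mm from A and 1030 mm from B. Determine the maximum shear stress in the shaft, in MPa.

63.3 MPa

With uniform GJ and both ends fixed, compatibility θ_AC = θ_CB gives T_A·a = T_B·b, together with T_A + T_B = T₀.
T_A = T₀·b/(a+b) = 3860·1030/1639 = 2426 N·m; T_B = 1434 N·m.
τ in each portion: τ_AC = 6.33×10^7 Pa, τ_CB = 3.74×10^7 Pa; maximum is in AC.
τ_max = T_AC·r/J = 2426·0.0290/1.11×10^-6 = 6.332×10^7 Pa.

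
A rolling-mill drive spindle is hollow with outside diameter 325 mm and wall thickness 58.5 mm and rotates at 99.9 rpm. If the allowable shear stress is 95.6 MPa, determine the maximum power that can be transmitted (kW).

5610 kW

J = π(d_o⁴ − d_i⁴)/32 = π(0.325⁴ − 0.208⁴)/32 = 9.115×10^-4 m⁴.
T_max = τ_allow·J/r = 9.56×10^7 × 9.115×10^-4 / 0.163 = 536300 N·m.
ω = 2π·99.9/60 = 10.46 rad/s, so P_max = T_max·ω = 5.610×10^6 W.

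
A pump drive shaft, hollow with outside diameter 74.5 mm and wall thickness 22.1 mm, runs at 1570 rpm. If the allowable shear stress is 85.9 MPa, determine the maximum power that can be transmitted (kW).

1120 kW

J = π(d_o⁴ − d_i⁴)/32 = π(0.0745⁴ − 0.0303⁴)/32 = 2.942×10^-6 m⁴.
T_max = τ_allow·J/r = 8.59×10^7 × 2.942×10^-6 / 0.0372 = 6783 N·m.
ω = 2π·1570/60 = 164.4 rad/s, so P_max = T_max·ω = 1.115×10^6 W.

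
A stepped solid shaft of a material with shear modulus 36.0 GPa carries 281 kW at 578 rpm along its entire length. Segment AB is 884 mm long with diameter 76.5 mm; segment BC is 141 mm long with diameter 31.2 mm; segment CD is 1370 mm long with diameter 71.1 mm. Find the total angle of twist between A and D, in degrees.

ω = 2π·578/60 = 60.53 rad/s, so T = P/ω = 281×10³ / 60.53 = 4642 N·m.
J_AB = π(0.0765)⁴/32 = 3.36×10^-6 m⁴; J_BC = π(0.0312)⁴/32 = 9.30×10^-8 m⁴; J_CD = π(0.0711)⁴/32 = 2.51×10^-6 m⁴.
θ = (T/G)·Σ L_i/J_i = (4642/36.0×10⁹)·(0.884/3.36×10^-6 + 0.141/9.30×10^-8 + 1.37/2.51×10^-6) = 0.2998 rad.

17.2°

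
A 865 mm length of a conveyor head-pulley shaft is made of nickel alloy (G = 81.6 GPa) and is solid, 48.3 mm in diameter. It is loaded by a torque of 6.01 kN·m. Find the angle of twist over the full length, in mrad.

119 mrad

J = πd⁴/32 = π(0.0483)⁴/32 = 5.343×10^-7 m⁴.
θ = T·L/(G·J) = 6010 × 0.865 / (81.6×10⁹ × 5.343×10^-7) = 0.1192 rad.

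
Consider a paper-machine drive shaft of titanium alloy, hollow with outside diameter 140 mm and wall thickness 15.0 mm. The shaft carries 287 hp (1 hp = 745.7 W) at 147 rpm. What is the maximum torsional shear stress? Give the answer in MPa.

ω = 2π·147/60 = 15.39 rad/s, so T = P/ω = 287×745.7 / 15.39 = 13900 N·m.
J = π(d_o⁴ − d_i⁴)/32 = π(0.140⁴ − 0.110⁴)/32 = 2.334×10^-5 m⁴.
τ_max = T·r/J = 13900 × 0.0700 / 2.334×10^-5 = 4.169×10^7 Pa.

41.7 MPa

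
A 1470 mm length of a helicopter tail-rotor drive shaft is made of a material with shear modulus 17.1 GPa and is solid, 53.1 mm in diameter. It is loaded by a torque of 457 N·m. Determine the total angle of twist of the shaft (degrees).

J = πd⁴/32 = π(0.0531)⁴/32 = 7.805×10^-7 m⁴.
θ = T·L/(G·J) = 457.0 × 1.47 / (17.1×10⁹ × 7.805×10^-7) = 0.05033 rad.

2.88°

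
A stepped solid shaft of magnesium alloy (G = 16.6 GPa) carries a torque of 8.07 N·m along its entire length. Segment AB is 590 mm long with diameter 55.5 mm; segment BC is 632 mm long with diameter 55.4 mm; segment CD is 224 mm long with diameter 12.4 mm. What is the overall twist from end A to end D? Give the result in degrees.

2.72°

J_AB = π(0.0555)⁴/32 = 9.31×10^-7 m⁴; J_BC = π(0.0554)⁴/32 = 9.25×10^-7 m⁴; J_CD = π(0.0124)⁴/32 = 2.32×10^-9 m⁴.
θ = (T/G)·Σ L_i/J_i = (8.070/16.6×10⁹)·(0.590/9.31×10^-7 + 0.632/9.25×10^-7 + 0.224/2.32×10^-9) = 0.04756 rad.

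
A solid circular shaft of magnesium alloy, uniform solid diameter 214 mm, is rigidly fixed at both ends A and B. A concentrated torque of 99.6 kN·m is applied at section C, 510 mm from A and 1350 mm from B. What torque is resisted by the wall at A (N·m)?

72300 N·m

With uniform GJ and both ends fixed, compatibility θ_AC = θ_CB gives T_A·a = T_B·b, together with T_A + T_B = T₀.
T_A = T₀·b/(a+b) = 99600·1350/1860 = 72290 N·m; T_B = 27310 N·m.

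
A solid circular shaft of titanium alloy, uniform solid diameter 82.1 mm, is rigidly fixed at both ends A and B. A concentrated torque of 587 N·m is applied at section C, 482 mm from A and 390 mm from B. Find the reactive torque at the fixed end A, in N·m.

With uniform GJ and both ends fixed, compatibility θ_AC = θ_CB gives T_A·a = T_B·b, together with T_A + T_B = T₀.
T_A = T₀·b/(a+b) = 587.0·390/872.0 = 262.5 N·m; T_B = 324.5 N·m.

263 N·m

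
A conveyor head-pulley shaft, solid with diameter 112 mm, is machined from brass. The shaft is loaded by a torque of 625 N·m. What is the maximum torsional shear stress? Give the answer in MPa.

2.27 MPa

J = πd⁴/32 = π(0.112)⁴/32 = 1.545×10^-5 m⁴.
τ_max = T·r/J = 625.0 × 0.0560 / 1.545×10^-5 = 2.266×10^6 Pa.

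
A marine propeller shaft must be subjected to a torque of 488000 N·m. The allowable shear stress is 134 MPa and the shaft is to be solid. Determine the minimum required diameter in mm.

265 mm

For a solid shaft τ_max = 16T/(πd³), so d = (16T/(π τ_allow))^(1/3) = (16·488000/(π·1.34×10^8))^(1/3) = 0.2647 m.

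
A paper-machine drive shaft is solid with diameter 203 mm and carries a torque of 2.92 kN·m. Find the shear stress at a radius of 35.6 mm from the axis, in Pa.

624000 Pa

J = πd⁴/32 = π(0.203)⁴/32 = 1.667×10^-4 m⁴.
Shear stress varies linearly with radius: τ = T·r/J = 2920 × 0.0356 / 1.667×10^-4 = 6.235×10^5 Pa.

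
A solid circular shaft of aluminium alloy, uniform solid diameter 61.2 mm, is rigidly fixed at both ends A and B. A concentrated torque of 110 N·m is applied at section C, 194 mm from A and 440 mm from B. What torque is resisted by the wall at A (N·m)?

76.3 N·m

With uniform GJ and both ends fixed, compatibility θ_AC = θ_CB gives T_A·a = T_B·b, together with T_A + T_B = T₀.
T_A = T₀·b/(a+b) = 110.0·440/634.0 = 76.34 N·m; T_B = 33.66 N·m.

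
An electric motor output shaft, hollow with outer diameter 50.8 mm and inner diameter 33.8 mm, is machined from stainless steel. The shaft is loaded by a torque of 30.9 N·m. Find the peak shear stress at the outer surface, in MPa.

1.49 MPa

J = π(d_o⁴ − d_i⁴)/32 = π(0.0508⁴ − 0.0338⁴)/32 = 5.257×10^-7 m⁴.
τ_max = T·r/J = 30.90 × 0.0254 / 5.257×10^-7 = 1.493×10^6 Pa.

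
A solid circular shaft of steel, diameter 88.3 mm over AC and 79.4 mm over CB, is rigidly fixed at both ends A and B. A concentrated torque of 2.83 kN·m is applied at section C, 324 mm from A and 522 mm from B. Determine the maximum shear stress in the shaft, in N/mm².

14.9 N/mm²

Compatibility: T_A·a/J_AC = T_B·b/J_CB with T_A + T_B = T₀.
J_AC = 5.97×10^-6 m⁴, J_CB = 3.90×10^-6 m⁴, so T_A = T₀·(J_AC/a)/((J_AC/a)+(J_CB/b)) = 2013 N·m, T_B = 816.9 N·m.
τ in each portion: τ_AC = 1.49×10^7 Pa, τ_CB = 8.31×10^6 Pa; maximum is in AC.
τ_max = T_AC·r/J = 2013·0.0442/5.97×10^-6 = 1.489×10^7 Pa.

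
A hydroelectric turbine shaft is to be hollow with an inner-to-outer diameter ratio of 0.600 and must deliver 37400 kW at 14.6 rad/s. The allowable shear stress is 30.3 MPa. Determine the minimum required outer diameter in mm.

ω = 14.6 rad/s, so T = P/ω = 37400×10³ / 14.60 = 2.562e6 N·m.
For a hollow shaft with d_i/d_o = 0.600: τ_max = 16T/(π d_o³ (1−k⁴)), so d_o = [16T/(π τ_allow (1−k⁴))]^(1/3) = [16·2.562e6/(π·3.03×10^7·0.8704)]^(1/3) = 0.7909 m.

791 mm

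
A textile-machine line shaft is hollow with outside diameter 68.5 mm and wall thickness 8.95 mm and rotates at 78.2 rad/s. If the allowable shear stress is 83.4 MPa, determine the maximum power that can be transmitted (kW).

J = π(d_o⁴ − d_i⁴)/32 = π(0.0685⁴ − 0.0506⁴)/32 = 1.518×10^-6 m⁴.
T_max = τ_allow·J/r = 8.34×10^7 × 1.518×10^-6 / 0.0343 = 3696 N·m.
ω = 78.2 rad/s, so P_max = T_max·ω = 2.890×10^5 W.

289 kW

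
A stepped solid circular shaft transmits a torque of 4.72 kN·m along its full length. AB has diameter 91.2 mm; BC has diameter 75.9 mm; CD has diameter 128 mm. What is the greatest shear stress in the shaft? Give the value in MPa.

55.0 MPa

Under the same torque, τ_max = 16T/(πd³) is largest where d is smallest — segment BC (d = 75.9 mm).
τ_max = 16·4720/(π·(0.0759)³) = 5.498×10^7 Pa.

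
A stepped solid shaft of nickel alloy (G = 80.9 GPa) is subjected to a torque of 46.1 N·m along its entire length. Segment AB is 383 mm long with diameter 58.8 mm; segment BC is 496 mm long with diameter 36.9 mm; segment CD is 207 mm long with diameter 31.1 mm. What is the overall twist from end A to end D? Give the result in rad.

J_AB = π(0.0588)⁴/32 = 1.17×10^-6 m⁴; J_BC = π(0.0369)⁴/32 = 1.82×10^-7 m⁴; J_CD = π(0.0311)⁴/32 = 9.18×10^-8 m⁴.
θ = (T/G)·Σ L_i/J_i = (46.10/80.9×10⁹)·(0.383/1.17×10^-6 + 0.496/1.82×10^-7 + 0.207/9.18×10^-8) = 3.023×10^-3 rad.

0.00302 rad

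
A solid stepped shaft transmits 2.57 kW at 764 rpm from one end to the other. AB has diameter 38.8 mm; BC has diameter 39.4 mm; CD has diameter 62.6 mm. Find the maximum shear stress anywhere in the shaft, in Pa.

ω = 2π·764/60 = 80.01 rad/s, so T = P/ω = 2.57×10³ / 80.01 = 32.12 N·m.
Under the same torque, τ_max = 16T/(πd³) is largest where d is smallest — segment AB (d = 38.8 mm).
τ_max = 16·32.12/(π·(0.0388)³) = 2.801×10^6 Pa.

2.80e6 Pa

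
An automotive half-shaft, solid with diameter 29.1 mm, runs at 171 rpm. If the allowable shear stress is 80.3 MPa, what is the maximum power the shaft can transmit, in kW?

6.96 kW

J = πd⁴/32 = π(0.0291)⁴/32 = 7.040×10^-8 m⁴.
T_max = τ_allow·J/r = 8.03×10^7 × 7.040×10^-8 / 0.0146 = 388.5 N·m.
ω = 2π·171/60 = 17.91 rad/s, so P_max = T_max·ω = 6957 W.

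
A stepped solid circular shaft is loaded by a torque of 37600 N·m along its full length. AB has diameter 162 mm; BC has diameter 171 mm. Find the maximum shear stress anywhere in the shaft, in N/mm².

Under the same torque, τ_max = 16T/(πd³) is largest where d is smallest — segment AB (d = 162 mm).
τ_max = 16·37600/(π·(0.162)³) = 4.504×10^7 Pa.

45.0 N/mm²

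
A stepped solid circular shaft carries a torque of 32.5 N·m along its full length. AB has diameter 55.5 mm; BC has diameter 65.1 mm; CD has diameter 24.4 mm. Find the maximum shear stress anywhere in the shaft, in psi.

1650 psi

Under the same torque, τ_max = 16T/(πd³) is largest where d is smallest — segment CD (d = 24.4 mm).
τ_max = 16·32.50/(π·(0.0244)³) = 1.139×10^7 Pa.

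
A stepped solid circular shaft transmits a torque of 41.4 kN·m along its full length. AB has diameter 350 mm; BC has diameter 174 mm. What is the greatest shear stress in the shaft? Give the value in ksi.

5.81 ksi

Under the same torque, τ_max = 16T/(πd³) is largest where d is smallest — segment BC (d = 174 mm).
τ_max = 16·41400/(π·(0.174)³) = 4.002×10^7 Pa.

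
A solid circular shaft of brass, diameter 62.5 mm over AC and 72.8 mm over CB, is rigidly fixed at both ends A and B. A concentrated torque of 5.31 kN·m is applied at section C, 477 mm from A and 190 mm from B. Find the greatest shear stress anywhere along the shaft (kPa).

57600 kPa

Compatibility: T_A·a/J_AC = T_B·b/J_CB with T_A + T_B = T₀.
J_AC = 1.50×10^-6 m⁴, J_CB = 2.76×10^-6 m⁴, so T_A = T₀·(J_AC/a)/((J_AC/a)+(J_CB/b)) = 944.6 N·m, T_B = 4365 N·m.
τ in each portion: τ_AC = 1.97×10^7 Pa, τ_CB = 5.76×10^7 Pa; maximum is in CB.
τ_max = T_CB·r/J = 4365·0.0364/2.76×10^-6 = 5.762×10^7 Pa.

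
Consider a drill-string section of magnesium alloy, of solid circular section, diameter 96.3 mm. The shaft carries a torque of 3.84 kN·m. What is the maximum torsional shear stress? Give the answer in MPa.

J = πd⁴/32 = π(0.0963)⁴/32 = 8.443×10^-6 m⁴.
τ_max = T·r/J = 3840 × 0.0481 / 8.443×10^-6 = 2.190×10^7 Pa.

21.9 MPa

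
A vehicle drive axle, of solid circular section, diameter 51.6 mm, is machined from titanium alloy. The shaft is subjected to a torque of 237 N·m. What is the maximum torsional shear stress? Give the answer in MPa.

J = πd⁴/32 = π(0.0516)⁴/32 = 6.960×10^-7 m⁴.
τ_max = T·r/J = 237.0 × 0.0258 / 6.960×10^-7 = 8.786×10^6 Pa.

8.79 MPa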